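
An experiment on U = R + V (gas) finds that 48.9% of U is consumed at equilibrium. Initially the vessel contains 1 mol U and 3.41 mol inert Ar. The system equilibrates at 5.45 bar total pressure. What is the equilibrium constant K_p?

Take 1 mol U as basis and let X be its fractional conversion, so ξ = X.
At extent ξ: n_U = 1 − X; n_R = X; n_V = X; n_I = 3.41 (inert).
Summing: n_T = 4.41 + X.
At X = 0.489: n_U = 0.511, n_R = 0.489, n_V = 0.489, n_T = 4.9.
p_i = (n_i/n_T)·P. K_p = p_R p_V / (p_U) = 0.521 bar.

K_p = 0.521 bar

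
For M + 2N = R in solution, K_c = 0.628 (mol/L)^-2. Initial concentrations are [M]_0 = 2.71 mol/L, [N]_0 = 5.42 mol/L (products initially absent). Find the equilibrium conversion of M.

Let X = conversion of M; extent ξ = 2.71·X mol/L.
Concentrations: [M] = 2.71 − 2.71X; [N] = 5.42 − 5.42X; [R] = 2.71X.
K_c = [R] / ([M] [N]^2).
This equals 0.628 at X = 0.669 (the root in 0 < X < 1).

X = 0.669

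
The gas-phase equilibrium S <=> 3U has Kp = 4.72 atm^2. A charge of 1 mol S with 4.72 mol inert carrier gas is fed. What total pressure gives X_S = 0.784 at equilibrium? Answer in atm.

P = 2.04 atm

Basis: 1 mol S initially; let X = conversion of S. Extent ξ = X.
Species balance: n_S = 1 − X; n_U = 3X; n_I = 4.72 (inert).
n_T = Σnᵢ = 5.72 + 2X.
Kp = p_U^3 / (p_S) with p_i = (n_i/n_T)·P.
At X = 0.784: the mole-fraction product g(X) = Π y_i^ν_i = 1.134. Since Kp = g(X)·P^{2}, P = (Kp/g)^(1/2) = (4.72/1.134)^(1/2) = 2.04 atm.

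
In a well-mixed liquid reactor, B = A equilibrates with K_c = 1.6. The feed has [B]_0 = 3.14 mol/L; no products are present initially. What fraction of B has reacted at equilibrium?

Let X = conversion of B; extent ξ = 3.14·X mol/L.
Concentrations: [B] = 3.14 − 3.14X; [A] = 3.14X.
K_c = [A] / ([B]).
Equating to 1.6: the physical root is X = 0.615.

X = 0.615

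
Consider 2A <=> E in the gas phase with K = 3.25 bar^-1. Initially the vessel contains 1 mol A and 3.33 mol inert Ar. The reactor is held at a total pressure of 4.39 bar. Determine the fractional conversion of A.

X = 0.690

Basis: 1 mol A initially; let X = conversion of A. Extent ξ = 0.5X.
Moles: n_A = 1 − X; n_E = 0.5X; n_I = 3.33 (inert).
n_T = Σnᵢ = 4.33 − 0.5X.
With p_i = (n_i/n_T)P, K = p_E / (p_A^2).
Setting this equal to 3.25 bar^-1 and taking the physical root (0 < X < 1) gives X = 0.690.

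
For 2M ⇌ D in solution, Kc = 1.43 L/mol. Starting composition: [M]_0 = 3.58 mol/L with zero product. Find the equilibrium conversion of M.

X = 0.733

Let X = conversion of M; extent ξ = 3.58X/2 mol/L.
Concentrations: [M] = 3.58 − 3.58X; [D] = 1.79X.
Kc = [D] / ([M]^2).
This equals 1.43 at X = 0.733 (the root in 0 < X < 1).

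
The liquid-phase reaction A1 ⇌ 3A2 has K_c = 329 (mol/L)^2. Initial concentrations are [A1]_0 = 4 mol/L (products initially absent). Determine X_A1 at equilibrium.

X = 0.646

Let X = conversion of A1; extent ξ = 4·X mol/L.
Concentrations: [A1] = 4 − 4X; [A2] = 12X.
K_c = [A2]^3 / ([A1]).
Solving K_c = 329 for X ∈ (0,1): X = 0.646.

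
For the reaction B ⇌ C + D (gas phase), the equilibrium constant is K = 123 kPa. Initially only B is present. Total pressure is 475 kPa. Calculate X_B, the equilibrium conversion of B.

Let X = conversion of B (basis 1 mol B); extent of reaction ξ = X.
Species balance: n_B = 1 − X; n_C = X; n_D = X.
n_T = Σnᵢ = 1 + X.
y_i = n_i/n_T, p_i = y_i·P. K = p_C p_D / (p_B).
Setting this equal to 123 kPa and taking the physical root (0 < X < 1) gives X = 0.454.

X = 0.454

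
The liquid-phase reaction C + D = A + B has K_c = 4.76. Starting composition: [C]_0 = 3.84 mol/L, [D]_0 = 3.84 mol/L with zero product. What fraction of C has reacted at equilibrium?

X = 0.686

Let X = conversion of C; extent ξ = 3.84·X mol/L.
Concentrations: [C] = 3.84 − 3.84X; [D] = 3.84 − 3.84X; [A] = 3.84X; [B] = 3.84X.
K_c = [A] [B] / ([C] [D]).
Equating to 4.76: the physical root is X = 0.686.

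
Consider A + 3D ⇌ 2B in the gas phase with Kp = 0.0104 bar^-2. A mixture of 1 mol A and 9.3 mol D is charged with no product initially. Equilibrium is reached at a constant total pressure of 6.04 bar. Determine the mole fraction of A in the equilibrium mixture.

y_A = 0.053

Let X = conversion of A (basis 1 mol A); extent of reaction ξ = X.
Mole table: n_A = 1 − X; n_D = 9.3 − 3X; n_B = 2X.
Summing: n_T = 10.3 − 2X.
y_i = n_i/n_T, p_i = y_i·P. Kp = p_B^2 / (p_A p_D^3).
Equating to 0.0104 bar^-2 and solving on 0 < X < 1: X = 0.506.
Then n_A = 0.494, n_T = 9.29, so y_A = 0.053.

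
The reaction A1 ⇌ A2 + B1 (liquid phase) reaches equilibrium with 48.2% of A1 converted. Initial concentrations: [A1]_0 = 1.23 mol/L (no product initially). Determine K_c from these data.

K_c = 0.552 mol/L

Let X = conversion of A1.
Concentrations: [A1] = 1.23 − 1.23X; [A2] = 1.23X; [B1] = 1.23X.
At X = 0.482: [A1] = 0.637, [A2] = 0.593, [B1] = 0.593.
K_c = [A2] [B1] / ([A1]) = 0.552 mol/L.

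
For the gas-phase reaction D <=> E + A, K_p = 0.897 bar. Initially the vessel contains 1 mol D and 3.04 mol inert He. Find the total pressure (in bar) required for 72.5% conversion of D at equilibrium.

Basis: 1 mol D initially; let X = conversion of D. Extent ξ = X.
Mole table: n_D = 1 − X; n_E = X; n_A = X; n_I = 3.04 (inert).
Summing: n_T = 4.04 + X.
K_p = p_E p_A / (p_D) with p_i = (n_i/n_T)·P.
At X = 0.725: the mole-fraction product g(X) = Π y_i^ν_i = 0.4011. Since K_p = g(X)·P^{1}, P = (K_p/g)^(1/1) = (0.897/0.4011)^(1/1) = 2.24 bar.

P = 2.24 bar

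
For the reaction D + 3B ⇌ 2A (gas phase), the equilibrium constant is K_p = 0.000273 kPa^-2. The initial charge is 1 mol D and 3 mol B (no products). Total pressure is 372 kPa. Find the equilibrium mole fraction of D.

y_D = 0.125

Take 1 mol D as basis and let X be its fractional conversion, so ξ = X.
Moles: n_D = 1 − X; n_B = 3 − 3X; n_A = 2X.
Summing: n_T = 4 − 2X.
y_i = n_i/n_T, p_i = y_i·P. K_p = p_A^2 / (p_D p_B^3).
Equating to 0.000273 kPa^-2 and solving on 0 < X < 1: X = 0.666.
Then n_D = 0.334, n_T = 2.67, so y_D = 0.125.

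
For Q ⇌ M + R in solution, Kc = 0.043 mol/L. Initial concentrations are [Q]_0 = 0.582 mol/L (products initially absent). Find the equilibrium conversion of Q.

Let X = conversion of Q; extent ξ = 0.582·X mol/L.
Concentrations: [Q] = 0.582 − 0.582X; [M] = 0.582X; [R] = 0.582X.
Kc = [M] [R] / ([Q]).
This equals 0.043 at X = 0.237 (the root in 0 < X < 1).

X = 0.237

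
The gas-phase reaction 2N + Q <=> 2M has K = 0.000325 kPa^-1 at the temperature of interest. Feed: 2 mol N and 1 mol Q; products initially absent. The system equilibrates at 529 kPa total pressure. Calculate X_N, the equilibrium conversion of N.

Take 2 mol N as basis and let X be its fractional conversion, so ξ = X.
Mole table: n_N = 2 − 2X; n_Q = 1 − X; n_M = 2X.
n_T = Σnᵢ = 3 − X.
With p_i = (n_i/n_T)P, K = p_M^2 / (p_N^2 p_Q).
Setting this equal to 0.000325 kPa^-1 and taking the physical root (0 < X < 1) gives X = 0.183.

X = 0.183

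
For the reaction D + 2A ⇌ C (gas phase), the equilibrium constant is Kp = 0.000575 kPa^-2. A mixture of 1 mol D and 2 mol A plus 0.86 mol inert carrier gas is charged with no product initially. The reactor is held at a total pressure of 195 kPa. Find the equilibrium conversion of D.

X = 0.635

Take 1 mol D as basis and let X be its fractional conversion, so ξ = X.
Mole table: n_D = 1 − X; n_A = 2 − 2X; n_C = X; n_I = 0.86 (inert).
Summing: n_T = 3.86 − 2X.
Mole fractions y_i = n_i/n_T; Kp = p_C / (p_D p_A^2) with p_i = y_i·P.
Setting this equal to 0.000575 kPa^-2 and taking the physical root (0 < X < 1) gives X = 0.635.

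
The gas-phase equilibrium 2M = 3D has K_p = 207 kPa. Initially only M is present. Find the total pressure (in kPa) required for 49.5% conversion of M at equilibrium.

P = 161 kPa

Basis: 1 mol M initially; let X = conversion of M. Extent ξ = 0.5X.
Species balance: n_M = 1 − X; n_D = 1.5X.
Total moles n_T = 1 + 0.5X.
K_p = p_D^3 / (p_M^2) with p_i = (n_i/n_T)·P.
At X = 0.495: the mole-fraction product g(X) = Π y_i^ν_i = 1.287. Since K_p = g(X)·P^{1}, P = (K_p/g)^(1/1) = (207/1.287)^(1/1) = 161 kPa.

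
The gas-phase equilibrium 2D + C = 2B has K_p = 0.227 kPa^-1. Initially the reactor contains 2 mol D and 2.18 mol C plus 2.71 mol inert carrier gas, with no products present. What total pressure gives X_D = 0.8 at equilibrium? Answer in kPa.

P = 311 kPa

Take 2 mol D as basis and let X be its fractional conversion, so ξ = X.
Mole table: n_D = 2 − 2X; n_C = 2.18 − X; n_B = 2X; n_I = 2.71 (inert).
n_T = Σnᵢ = 6.89 − X.
K_p = p_B^2 / (p_D^2 p_C) with p_i = (n_i/n_T)·P.
At X = 0.8: the mole-fraction product g(X) = Π y_i^ν_i = 70.61. Since K_p = g(X)·P^{-1}, P = (g/K_p)^(1/1) = (70.61/0.227)^(1/1) = 311 kPa.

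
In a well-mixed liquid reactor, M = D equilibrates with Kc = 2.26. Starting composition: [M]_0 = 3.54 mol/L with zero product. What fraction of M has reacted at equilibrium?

Let X = conversion of M; extent ξ = 3.54·X mol/L.
Concentrations: [M] = 3.54 − 3.54X; [D] = 3.54X.
Kc = [D] / ([M]).
Setting equal to 2.26 and solving for X on (0,1) gives X = 0.693.

X = 0.693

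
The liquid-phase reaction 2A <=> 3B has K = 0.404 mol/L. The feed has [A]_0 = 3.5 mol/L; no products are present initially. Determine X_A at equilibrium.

X = 0.264

Let X = conversion of A; extent ξ = 3.5X/2 mol/L.
Concentrations: [A] = 3.5 − 3.5X; [B] = 5.25X.
K = [B]^3 / ([A]^2).
Setting equal to 0.404 and solving for X on (0,1) gives X = 0.264.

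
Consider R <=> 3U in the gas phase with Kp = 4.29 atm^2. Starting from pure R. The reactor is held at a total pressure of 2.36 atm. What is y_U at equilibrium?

Basis: 1 mol R initially; let X = conversion of R. Extent ξ = X.
Mole table: n_R = 1 − X; n_U = 3X.
n_T = Σnᵢ = 1 + 2X.
With p_i = (n_i/n_T)P, Kp = p_U^3 / (p_R).
Setting this equal to 4.29 atm^2 and taking the physical root (0 < X < 1) gives X = 0.380.
Then n_U = 1.14, n_T = 1.76, so y_U = 0.648.

y_U = 0.648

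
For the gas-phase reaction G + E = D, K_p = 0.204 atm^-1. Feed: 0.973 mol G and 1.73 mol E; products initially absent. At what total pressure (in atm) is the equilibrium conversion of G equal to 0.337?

Take 0.973 mol G as basis and let X be its fractional conversion, so ξ = 0.973X.
Moles: n_G = 0.973 − 0.973X; n_E = 1.73 − 0.973X; n_D = 0.973X.
Summing: n_T = 2.7 − 0.973X.
K_p = p_D / (p_G p_E) with p_i = (n_i/n_T)·P.
At X = 0.337: the mole-fraction product g(X) = Π y_i^ν_i = 0.861. Since K_p = g(X)·P^{-1}, P = (g/K_p)^(1/1) = (0.861/0.204)^(1/1) = 4.22 atm.

P = 4.22 atm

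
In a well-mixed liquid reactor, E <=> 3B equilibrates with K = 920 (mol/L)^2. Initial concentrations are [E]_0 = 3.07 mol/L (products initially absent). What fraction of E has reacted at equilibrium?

Let X = conversion of E; extent ξ = 3.07·X mol/L.
Concentrations: [E] = 3.07 − 3.07X; [B] = 9.21X.
K = [B]^3 / ([E]).
Equating to 920 (mol/L)^2: the physical root is X = 0.838.

X = 0.838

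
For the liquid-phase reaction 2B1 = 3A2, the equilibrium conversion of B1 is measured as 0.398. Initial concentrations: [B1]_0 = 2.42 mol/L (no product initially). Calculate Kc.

Let X = conversion of B1.
Concentrations: [B1] = 2.42 − 2.42X; [A2] = 3.63X.
At X = 0.398: [B1] = 1.46, [A2] = 1.44.
Kc = [A2]^3 / ([B1]^2) = 1.42 mol/L.

Kc = 1.42 mol/L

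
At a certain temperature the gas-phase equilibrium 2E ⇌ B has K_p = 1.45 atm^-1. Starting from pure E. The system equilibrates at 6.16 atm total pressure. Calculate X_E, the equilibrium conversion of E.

Take 1 mol E as basis and let X be its fractional conversion, so ξ = 0.5X.
At extent ξ: n_E = 1 − X; n_B = 0.5X.
n_T = Σnᵢ = 1 − 0.5X.
With p_i = (n_i/n_T)P, K_p = p_B / (p_E^2).
This yields a degree-2 equation in X; solving on (0,1), X = 0.835.

X = 0.835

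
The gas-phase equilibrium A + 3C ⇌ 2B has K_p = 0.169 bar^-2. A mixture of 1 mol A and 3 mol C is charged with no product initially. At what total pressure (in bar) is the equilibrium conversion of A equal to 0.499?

Let X = conversion of A (basis 1 mol A); extent of reaction ξ = X.
Moles: n_A = 1 − X; n_C = 3 − 3X; n_B = 2X.
Total moles n_T = 4 − 2X.
K_p = p_B^2 / (p_A p_C^3) with p_i = (n_i/n_T)·P.
At X = 0.499: the mole-fraction product g(X) = Π y_i^ν_i = 5.277. Since K_p = g(X)·P^{-2}, P = (g/K_p)^(1/2) = (5.277/0.169)^(1/2) = 5.59 bar.

P = 5.59 bar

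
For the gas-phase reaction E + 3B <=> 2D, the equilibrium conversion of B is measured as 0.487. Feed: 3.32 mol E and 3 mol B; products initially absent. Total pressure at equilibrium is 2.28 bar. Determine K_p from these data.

K_p = 0.505 bar^-2

Take 3 mol B as basis and let X be its fractional conversion, so ξ = X.
Mole table: n_E = 3.32 − X; n_B = 3 − 3X; n_D = 2X.
Total moles n_T = 6.32 − 2X.
At X = 0.487: n_E = 2.83, n_B = 1.54, n_D = 0.974, n_T = 5.35.
p_i = (n_i/n_T)·P. K_p = p_D^2 / (p_E p_B^3) = 0.505 bar^-2.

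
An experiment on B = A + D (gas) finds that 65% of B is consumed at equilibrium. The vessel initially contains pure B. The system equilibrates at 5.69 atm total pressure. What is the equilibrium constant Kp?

Kp = 4.16 atm

Take 1 mol B as basis and let X be its fractional conversion, so ξ = X.
Species balance: n_B = 1 − X; n_A = X; n_D = X.
Summing: n_T = 1 + X.
At X = 0.65: n_B = 0.35, n_A = 0.65, n_D = 0.65, n_T = 1.65.
p_i = (n_i/n_T)·P. Kp = p_A p_D / (p_B) = 4.16 atm.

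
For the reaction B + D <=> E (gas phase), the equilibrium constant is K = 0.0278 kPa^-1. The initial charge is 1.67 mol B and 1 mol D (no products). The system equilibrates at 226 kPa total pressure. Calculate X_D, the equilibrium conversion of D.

Basis: 1 mol D initially; let X = conversion of D. Extent ξ = X.
Moles: n_B = 1.67 − X; n_D = 1 − X; n_E = X.
Total moles n_T = 2.67 − X.
y_i = n_i/n_T, p_i = y_i·P. K = p_E / (p_B p_D).
Substituting and setting equal to 0.0278 kPa^-1 gives a polynomial in X; the root in (0,1) is X = 0.751.

X = 0.751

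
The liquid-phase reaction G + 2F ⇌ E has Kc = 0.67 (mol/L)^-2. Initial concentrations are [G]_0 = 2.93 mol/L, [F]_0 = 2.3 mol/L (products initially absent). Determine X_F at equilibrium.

Let X = conversion of F; extent ξ = 2.3X/2 mol/L.
Concentrations: [G] = 2.93 − 1.15X; [F] = 2.3 − 2.3X; [E] = 1.15X.
Kc = [E] / ([G] [F]^2).
This equals 0.67 at X = 0.680 (the root in 0 < X < 1).

X = 0.680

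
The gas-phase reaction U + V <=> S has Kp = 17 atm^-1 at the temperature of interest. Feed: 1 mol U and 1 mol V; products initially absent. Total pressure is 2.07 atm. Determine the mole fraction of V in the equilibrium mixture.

Take 1 mol U as basis and let X be its fractional conversion, so ξ = X.
Species balance: n_U = 1 − X; n_V = 1 − X; n_S = X.
n_T = Σnᵢ = 2 − X.
y_i = n_i/n_T, p_i = y_i·P. Kp = p_S / (p_U p_V).
Equating to 17 atm^-1 and solving on 0 < X < 1: X = 0.834.
Then n_V = 0.166, n_T = 1.17, so y_V = 0.143.

y_V = 0.143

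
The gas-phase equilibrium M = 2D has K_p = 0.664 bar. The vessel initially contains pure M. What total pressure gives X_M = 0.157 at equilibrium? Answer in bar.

Let X = conversion of M (basis 1 mol M); extent of reaction ξ = X.
Species balance: n_M = 1 − X; n_D = 2X.
Total moles n_T = 1 + X.
K_p = p_D^2 / (p_M) with p_i = (n_i/n_T)·P.
At X = 0.157: the mole-fraction product g(X) = Π y_i^ν_i = 0.1011. Since K_p = g(X)·P^{1}, P = (K_p/g)^(1/1) = (0.664/0.1011)^(1/1) = 6.57 bar.

P = 6.57 bar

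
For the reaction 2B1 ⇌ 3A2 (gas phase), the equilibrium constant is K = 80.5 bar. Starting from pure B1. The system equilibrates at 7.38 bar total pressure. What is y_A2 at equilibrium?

y_A2 = 0.788

Let X = conversion of B1 (basis 1 mol B1); extent of reaction ξ = 0.5X.
Species balance: n_B1 = 1 − X; n_A2 = 1.5X.
Total moles n_T = 1 + 0.5X.
With p_i = (n_i/n_T)P, K = p_A2^3 / (p_B1^2).
Equating to 80.5 bar and solving on 0 < X < 1: X = 0.713.
Then n_A2 = 1.07, n_T = 1.36, so y_A2 = 0.788.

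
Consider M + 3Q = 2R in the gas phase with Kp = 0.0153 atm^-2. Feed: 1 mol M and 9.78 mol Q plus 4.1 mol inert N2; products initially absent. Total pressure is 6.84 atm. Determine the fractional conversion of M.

X = 0.508

Take 1 mol M as basis and let X be its fractional conversion, so ξ = X.
Moles: n_M = 1 − X; n_Q = 9.78 − 3X; n_R = 2X; n_I = 4.1 (inert).
Total moles n_T = 14.9 − 2X.
Mole fractions y_i = n_i/n_T; Kp = p_R^2 / (p_M p_Q^3) with p_i = y_i·P.
This yields a degree-4 equation in X; solving on (0,1), X = 0.508.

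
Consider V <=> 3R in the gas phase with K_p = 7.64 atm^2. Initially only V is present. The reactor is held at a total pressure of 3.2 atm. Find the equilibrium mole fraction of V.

Basis: 1 mol V initially; let X = conversion of V. Extent ξ = X.
At extent ξ: n_V = 1 − X; n_R = 3X.
Total moles n_T = 1 + 2X.
y_i = n_i/n_T, p_i = y_i·P. K_p = p_R^3 / (p_V).
This yields a degree-3 equation in X; solving on (0,1), X = 0.375.
Then n_V = 0.625, n_T = 1.75, so y_V = 0.357.

y_V = 0.357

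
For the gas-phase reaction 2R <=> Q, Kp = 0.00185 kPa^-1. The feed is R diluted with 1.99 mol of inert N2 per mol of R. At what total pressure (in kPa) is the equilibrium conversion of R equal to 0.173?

P = 198 kPa

Let X = conversion of R (basis 1 mol R); extent of reaction ξ = 0.5X.
Species balance: n_R = 1 − X; n_Q = 0.5X; n_I = 1.99 (inert).
n_T = Σnᵢ = 2.99 − 0.5X.
Kp = p_Q / (p_R^2) with p_i = (n_i/n_T)·P.
At X = 0.173: the mole-fraction product g(X) = Π y_i^ν_i = 0.3672. Since Kp = g(X)·P^{-1}, P = (g/Kp)^(1/1) = (0.3672/0.00185)^(1/1) = 198 kPa.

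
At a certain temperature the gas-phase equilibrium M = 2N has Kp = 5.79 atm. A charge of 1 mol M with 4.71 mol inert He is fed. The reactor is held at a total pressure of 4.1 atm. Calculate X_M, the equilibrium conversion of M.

X = 0.752

Basis: 1 mol M initially; let X = conversion of M. Extent ξ = X.
Species balance: n_M = 1 − X; n_N = 2X; n_I = 4.71 (inert).
Summing: n_T = 5.71 + X.
Mole fractions y_i = n_i/n_T; Kp = p_N^2 / (p_M) with p_i = y_i·P.
Equating to 5.79 atm and solving on 0 < X < 1: X = 0.752.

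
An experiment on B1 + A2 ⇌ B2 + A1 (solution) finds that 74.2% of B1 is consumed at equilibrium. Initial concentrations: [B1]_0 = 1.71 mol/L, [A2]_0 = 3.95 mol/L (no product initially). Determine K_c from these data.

K_c = 1.36

Let X = conversion of B1.
Concentrations: [B1] = 1.71 − 1.71X; [A2] = 3.95 − 1.71X; [B2] = 1.71X; [A1] = 1.71X.
At X = 0.742: [B1] = 0.441, [A2] = 2.68, [B2] = 1.27, [A1] = 1.27.
K_c = [B2] [A1] / ([B1] [A2]) = 1.36.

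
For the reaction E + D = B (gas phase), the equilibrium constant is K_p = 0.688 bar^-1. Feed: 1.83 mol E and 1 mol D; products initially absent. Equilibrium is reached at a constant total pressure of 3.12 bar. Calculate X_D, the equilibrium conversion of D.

Take 1 mol D as basis and let X be its fractional conversion, so ξ = X.
Species balance: n_E = 1.83 − X; n_D = 1 − X; n_B = X.
Summing: n_T = 2.83 − X.
With p_i = (n_i/n_T)P, K_p = p_B / (p_E p_D).
Substituting and setting equal to 0.688 bar^-1 gives a polynomial in X; the root in (0,1) is X = 0.547.

X = 0.547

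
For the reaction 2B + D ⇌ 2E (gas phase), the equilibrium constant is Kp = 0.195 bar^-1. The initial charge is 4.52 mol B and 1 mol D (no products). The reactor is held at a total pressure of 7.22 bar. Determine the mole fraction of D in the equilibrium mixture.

y_D = 0.085

Basis: 1 mol D initially; let X = conversion of D. Extent ξ = X.
Moles: n_B = 4.52 − 2X; n_D = 1 − X; n_E = 2X.
n_T = Σnᵢ = 5.52 − X.
Mole fractions y_i = n_i/n_T; Kp = p_E^2 / (p_B^2 p_D) with p_i = y_i·P.
This yields a degree-3 equation in X; solving on (0,1), X = 0.581.
Then n_D = 0.419, n_T = 4.94, so y_D = 0.085.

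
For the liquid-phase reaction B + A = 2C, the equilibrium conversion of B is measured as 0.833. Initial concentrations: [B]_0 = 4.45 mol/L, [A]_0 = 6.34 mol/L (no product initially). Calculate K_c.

Let X = conversion of B.
Concentrations: [B] = 4.45 − 4.45X; [A] = 6.34 − 4.45X; [C] = 8.9X.
At X = 0.833: [B] = 0.743, [A] = 2.63, [C] = 7.41.
K_c = [C]^2 / ([B] [A]) = 28.1.

K_c = 28.1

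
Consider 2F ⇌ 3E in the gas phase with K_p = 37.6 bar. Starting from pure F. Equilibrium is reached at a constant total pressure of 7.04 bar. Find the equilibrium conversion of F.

X = 0.643

Take 1 mol F as basis and let X be its fractional conversion, so ξ = 0.5X.
Mole table: n_F = 1 − X; n_E = 1.5X.
Total moles n_T = 1 + 0.5X.
Mole fractions y_i = n_i/n_T; K_p = p_E^3 / (p_F^2) with p_i = y_i·P.
Setting this equal to 37.6 bar and taking the physical root (0 < X < 1) gives X = 0.643.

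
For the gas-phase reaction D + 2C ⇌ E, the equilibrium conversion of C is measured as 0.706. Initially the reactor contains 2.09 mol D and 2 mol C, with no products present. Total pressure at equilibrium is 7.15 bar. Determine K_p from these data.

Let X = conversion of C (basis 2 mol C); extent of reaction ξ = X.
At extent ξ: n_D = 2.09 − X; n_C = 2 − 2X; n_E = X.
n_T = Σnᵢ = 4.09 − 2X.
At X = 0.706: n_D = 1.38, n_C = 0.588, n_E = 0.706, n_T = 2.68.
p_i = (n_i/n_T)·P. K_p = p_E / (p_D p_C^2) = 0.207 bar^-2.

K_p = 0.207 bar^-2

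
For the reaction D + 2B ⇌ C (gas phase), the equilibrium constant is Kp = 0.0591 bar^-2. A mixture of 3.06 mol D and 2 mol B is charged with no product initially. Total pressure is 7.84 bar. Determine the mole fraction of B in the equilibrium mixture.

Take 2 mol B as basis and let X be its fractional conversion, so ξ = X.
At extent ξ: n_D = 3.06 − X; n_B = 2 − 2X; n_C = X.
Summing: n_T = 5.06 − 2X.
y_i = n_i/n_T, p_i = y_i·P. Kp = p_C / (p_D p_B^2).
Substituting and setting equal to 0.0591 bar^-2 gives a polynomial in X; the root in (0,1) is X = 0.522.
Then n_B = 0.956, n_T = 4.02, so y_B = 0.238.

y_B = 0.238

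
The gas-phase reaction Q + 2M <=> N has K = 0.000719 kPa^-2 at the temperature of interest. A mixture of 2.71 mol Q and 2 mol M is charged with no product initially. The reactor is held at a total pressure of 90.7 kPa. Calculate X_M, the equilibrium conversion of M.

X = 0.613

Take 2 mol M as basis and let X be its fractional conversion, so ξ = X.
Species balance: n_Q = 2.71 − X; n_M = 2 − 2X; n_N = X.
n_T = Σnᵢ = 4.71 − 2X.
y_i = n_i/n_T, p_i = y_i·P. K = p_N / (p_Q p_M^2).
Substituting and setting equal to 0.000719 kPa^-2 gives a polynomial in X; the root in (0,1) is X = 0.613.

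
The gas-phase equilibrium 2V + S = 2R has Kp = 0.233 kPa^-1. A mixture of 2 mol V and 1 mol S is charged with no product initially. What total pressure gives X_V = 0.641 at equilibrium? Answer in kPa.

Take 2 mol V as basis and let X be its fractional conversion, so ξ = X.
Species balance: n_V = 2 − 2X; n_S = 1 − X; n_R = 2X.
n_T = Σnᵢ = 3 − X.
Kp = p_R^2 / (p_V^2 p_S) with p_i = (n_i/n_T)·P.
At X = 0.641: the mole-fraction product g(X) = Π y_i^ν_i = 20.95. Since Kp = g(X)·P^{-1}, P = (g/Kp)^(1/1) = (20.95/0.233)^(1/1) = 89.9 kPa.

P = 89.9 kPa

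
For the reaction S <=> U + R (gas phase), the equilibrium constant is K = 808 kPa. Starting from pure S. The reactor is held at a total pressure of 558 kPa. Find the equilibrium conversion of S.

X = 0.769

Basis: 1 mol S initially; let X = conversion of S. Extent ξ = X.
At extent ξ: n_S = 1 − X; n_U = X; n_R = X.
n_T = Σnᵢ = 1 + X.
With p_i = (n_i/n_T)P, K = p_U p_R / (p_S).
This yields a degree-2 equation in X; solving on (0,1), X = 0.769.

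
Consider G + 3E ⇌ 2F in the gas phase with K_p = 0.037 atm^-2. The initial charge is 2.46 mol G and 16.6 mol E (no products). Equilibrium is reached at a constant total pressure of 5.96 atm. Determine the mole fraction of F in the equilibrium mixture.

y_F = 0.185

Let X = conversion of G (basis 2.46 mol G); extent of reaction ξ = 2.46X.
Species balance: n_G = 2.46 − 2.46X; n_E = 16.6 − 7.38X; n_F = 4.92X.
Total moles n_T = 19.1 − 4.92X.
Mole fractions y_i = n_i/n_T; K_p = p_F^2 / (p_G p_E^3) with p_i = y_i·P.
Setting this equal to 0.037 atm^-2 and taking the physical root (0 < X < 1) gives X = 0.604.
Then n_F = 2.97, n_T = 16.1, so y_F = 0.185.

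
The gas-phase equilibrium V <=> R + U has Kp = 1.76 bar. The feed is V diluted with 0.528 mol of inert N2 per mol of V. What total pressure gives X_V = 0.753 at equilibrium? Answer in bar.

P = 1.75 bar

Basis: 1 mol V initially; let X = conversion of V. Extent ξ = X.
Species balance: n_V = 1 − X; n_R = X; n_U = X; n_I = 0.528 (inert).
Total moles n_T = 1.53 + X.
Kp = p_R p_U / (p_V) with p_i = (n_i/n_T)·P.
At X = 0.753: the mole-fraction product g(X) = Π y_i^ν_i = 1.006. Since Kp = g(X)·P^{1}, P = (Kp/g)^(1/1) = (1.76/1.006)^(1/1) = 1.75 bar.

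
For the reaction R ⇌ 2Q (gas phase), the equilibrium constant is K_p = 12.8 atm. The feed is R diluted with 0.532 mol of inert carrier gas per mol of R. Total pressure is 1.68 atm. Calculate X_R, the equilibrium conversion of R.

Take 1 mol R as basis and let X be its fractional conversion, so ξ = X.
At extent ξ: n_R = 1 − X; n_Q = 2X; n_I = 0.532 (inert).
Total moles n_T = 1.53 + X.
Mole fractions y_i = n_i/n_T; K_p = p_Q^2 / (p_R) with p_i = y_i·P.
Equating to 12.8 atm and solving on 0 < X < 1: X = 0.843.

X = 0.843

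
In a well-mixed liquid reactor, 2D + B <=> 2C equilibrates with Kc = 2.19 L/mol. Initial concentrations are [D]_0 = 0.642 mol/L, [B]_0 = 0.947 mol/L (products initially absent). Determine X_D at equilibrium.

X = 0.564

Let X = conversion of D; extent ξ = 0.642X/2 mol/L.
Concentrations: [D] = 0.642 − 0.642X; [B] = 0.947 − 0.321X; [C] = 0.642X.
Kc = [C]^2 / ([D]^2 [B]).
Setting equal to 2.19 and solving for X on (0,1) gives X = 0.564.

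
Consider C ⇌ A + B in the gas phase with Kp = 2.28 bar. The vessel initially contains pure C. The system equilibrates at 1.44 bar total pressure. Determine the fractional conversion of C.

Let X = conversion of C (basis 1 mol C); extent of reaction ξ = X.
Moles: n_C = 1 − X; n_A = X; n_B = X.
n_T = Σnᵢ = 1 + X.
y_i = n_i/n_T, p_i = y_i·P. Kp = p_A p_B / (p_C).
Equating to 2.28 bar and solving on 0 < X < 1: X = 0.783.

X = 0.783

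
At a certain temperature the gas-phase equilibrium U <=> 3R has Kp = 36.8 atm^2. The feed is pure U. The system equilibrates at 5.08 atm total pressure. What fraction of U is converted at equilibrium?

Let X = conversion of U (basis 1 mol U); extent of reaction ξ = X.
At extent ξ: n_U = 1 − X; n_R = 3X.
Summing: n_T = 1 + 2X.
Mole fractions y_i = n_i/n_T; Kp = p_R^3 / (p_U) with p_i = y_i·P.
Substituting and setting equal to 36.8 atm^2 gives a polynomial in X; the root in (0,1) is X = 0.472.

X = 0.472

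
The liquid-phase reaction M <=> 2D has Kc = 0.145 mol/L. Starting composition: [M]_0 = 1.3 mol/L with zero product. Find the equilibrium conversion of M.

X = 0.154

Let X = conversion of M; extent ξ = 1.3·X mol/L.
Concentrations: [M] = 1.3 − 1.3X; [D] = 2.6X.
Kc = [D]^2 / ([M]).
Setting equal to 0.145 and solving for X on (0,1) gives X = 0.154.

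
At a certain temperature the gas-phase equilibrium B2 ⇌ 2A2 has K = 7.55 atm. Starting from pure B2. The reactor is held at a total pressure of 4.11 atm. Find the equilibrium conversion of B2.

X = 0.561

Take 1 mol B2 as basis and let X be its fractional conversion, so ξ = X.
Mole table: n_B2 = 1 − X; n_A2 = 2X.
Summing: n_T = 1 + X.
y_i = n_i/n_T, p_i = y_i·P. K = p_A2^2 / (p_B2).
Setting this equal to 7.55 atm and taking the physical root (0 < X < 1) gives X = 0.561.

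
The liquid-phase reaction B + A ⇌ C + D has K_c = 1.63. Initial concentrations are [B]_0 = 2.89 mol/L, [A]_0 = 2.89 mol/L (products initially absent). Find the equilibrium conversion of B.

X = 0.561

Let X = conversion of B; extent ξ = 2.89·X mol/L.
Concentrations: [B] = 2.89 − 2.89X; [A] = 2.89 − 2.89X; [C] = 2.89X; [D] = 2.89X.
K_c = [C] [D] / ([B] [A]).
Solving K_c = 1.63 for X ∈ (0,1): X = 0.561.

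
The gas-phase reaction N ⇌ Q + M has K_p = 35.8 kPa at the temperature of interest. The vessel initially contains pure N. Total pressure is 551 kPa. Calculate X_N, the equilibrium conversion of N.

X = 0.247

Basis: 1 mol N initially; let X = conversion of N. Extent ξ = X.
Mole table: n_N = 1 − X; n_Q = X; n_M = X.
Total moles n_T = 1 + X.
y_i = n_i/n_T, p_i = y_i·P. K_p = p_Q p_M / (p_N).
Equating to 35.8 kPa and solving on 0 < X < 1: X = 0.247.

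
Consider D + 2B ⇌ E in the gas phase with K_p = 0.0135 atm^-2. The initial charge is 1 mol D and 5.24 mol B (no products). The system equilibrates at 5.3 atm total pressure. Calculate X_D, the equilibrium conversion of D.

X = 0.206

Let X = conversion of D (basis 1 mol D); extent of reaction ξ = X.
Mole table: n_D = 1 − X; n_B = 5.24 − 2X; n_E = X.
n_T = Σnᵢ = 6.24 − 2X.
With p_i = (n_i/n_T)P, K_p = p_E / (p_D p_B^2).
This yields a degree-3 equation in X; solving on (0,1), X = 0.206.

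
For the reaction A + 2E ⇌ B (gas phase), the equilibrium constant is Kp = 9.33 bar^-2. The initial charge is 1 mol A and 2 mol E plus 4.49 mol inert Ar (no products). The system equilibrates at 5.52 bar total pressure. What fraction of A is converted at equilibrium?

X = 0.715

Basis: 1 mol A initially; let X = conversion of A. Extent ξ = X.
At extent ξ: n_A = 1 − X; n_E = 2 − 2X; n_B = X; n_I = 4.49 (inert).
Summing: n_T = 7.49 − 2X.
Mole fractions y_i = n_i/n_T; Kp = p_B / (p_A p_E^2) with p_i = y_i·P.
This yields a degree-3 equation in X; solving on (0,1), X = 0.715.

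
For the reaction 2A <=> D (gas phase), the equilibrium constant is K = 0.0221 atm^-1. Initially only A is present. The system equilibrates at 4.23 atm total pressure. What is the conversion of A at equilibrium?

Let X = conversion of A (basis 1 mol A); extent of reaction ξ = 0.5X.
Species balance: n_A = 1 − X; n_D = 0.5X.
Summing: n_T = 1 − 0.5X.
With p_i = (n_i/n_T)P, K = p_D / (p_A^2).
Equating to 0.0221 atm^-1 and solving on 0 < X < 1: X = 0.147.

X = 0.147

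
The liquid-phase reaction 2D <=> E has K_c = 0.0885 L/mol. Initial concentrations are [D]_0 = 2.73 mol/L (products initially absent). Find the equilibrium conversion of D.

X = 0.263

Let X = conversion of D; extent ξ = 2.73X/2 mol/L.
Concentrations: [D] = 2.73 − 2.73X; [E] = 1.36X.
K_c = [E] / ([D]^2).
This equals 0.0885 at X = 0.263 (the root in 0 < X < 1).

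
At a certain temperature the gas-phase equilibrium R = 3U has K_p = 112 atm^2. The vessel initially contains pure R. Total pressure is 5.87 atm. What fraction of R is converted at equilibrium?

X = 0.613

Basis: 1 mol R initially; let X = conversion of R. Extent ξ = X.
Moles: n_R = 1 − X; n_U = 3X.
Total moles n_T = 1 + 2X.
y_i = n_i/n_T, p_i = y_i·P. K_p = p_U^3 / (p_R).
Substituting and setting equal to 112 atm^2 gives a polynomial in X; the root in (0,1) is X = 0.613.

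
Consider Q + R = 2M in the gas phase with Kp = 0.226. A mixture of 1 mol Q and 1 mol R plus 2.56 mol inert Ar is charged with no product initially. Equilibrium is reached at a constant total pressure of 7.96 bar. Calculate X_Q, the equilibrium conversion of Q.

X = 0.192

Let X = conversion of Q (basis 1 mol Q); extent of reaction ξ = X.
At extent ξ: n_Q = 1 − X; n_R = 1 − X; n_M = 2X; n_I = 2.56 (inert).
Total moles n_T = 4.56 (Δν = 0, constant).
Mole fractions y_i = n_i/n_T; Kp = p_M^2 / (p_Q p_R) with p_i = y_i·P.
Equating to 0.226 and solving on 0 < X < 1: X = 0.192.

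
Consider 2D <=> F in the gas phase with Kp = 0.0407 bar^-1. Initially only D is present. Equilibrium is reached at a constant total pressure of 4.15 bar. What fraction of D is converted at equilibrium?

Let X = conversion of D (basis 1 mol D); extent of reaction ξ = 0.5X.
Species balance: n_D = 1 − X; n_F = 0.5X.
Summing: n_T = 1 − 0.5X.
y_i = n_i/n_T, p_i = y_i·P. Kp = p_F / (p_D^2).
This yields a degree-2 equation in X; solving on (0,1), X = 0.227.

X = 0.227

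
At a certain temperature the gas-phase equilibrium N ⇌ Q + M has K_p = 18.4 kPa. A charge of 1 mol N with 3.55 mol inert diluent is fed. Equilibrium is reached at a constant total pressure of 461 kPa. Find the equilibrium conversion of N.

X = 0.355

Basis: 1 mol N initially; let X = conversion of N. Extent ξ = X.
At extent ξ: n_N = 1 − X; n_Q = X; n_M = X; n_I = 3.55 (inert).
Summing: n_T = 4.55 + X.
Mole fractions y_i = n_i/n_T; K_p = p_Q p_M / (p_N) with p_i = y_i·P.
Equating to 18.4 kPa and solving on 0 < X < 1: X = 0.355.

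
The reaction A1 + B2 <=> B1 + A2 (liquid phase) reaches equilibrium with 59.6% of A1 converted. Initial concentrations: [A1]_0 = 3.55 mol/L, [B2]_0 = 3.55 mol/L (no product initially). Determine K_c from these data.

K_c = 2.18

Let X = conversion of A1.
Concentrations: [A1] = 3.55 − 3.55X; [B2] = 3.55 − 3.55X; [B1] = 3.55X; [A2] = 3.55X.
At X = 0.596: [A1] = 1.43, [B2] = 1.43, [B1] = 2.12, [A2] = 2.12.
K_c = [B1] [A2] / ([A1] [B2]) = 2.18.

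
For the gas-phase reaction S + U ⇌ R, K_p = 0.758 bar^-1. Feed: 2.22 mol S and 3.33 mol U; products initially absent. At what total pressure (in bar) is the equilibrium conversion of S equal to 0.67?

Take 2.22 mol S as basis and let X be its fractional conversion, so ξ = 2.22X.
At extent ξ: n_S = 2.22 − 2.22X; n_U = 3.33 − 2.22X; n_R = 2.22X.
n_T = Σnᵢ = 5.55 − 2.22X.
K_p = p_R / (p_S p_U) with p_i = (n_i/n_T)·P.
At X = 0.67: the mole-fraction product g(X) = Π y_i^ν_i = 4.476. Since K_p = g(X)·P^{-1}, P = (g/K_p)^(1/1) = (4.476/0.758)^(1/1) = 5.91 bar.

P = 5.91 bar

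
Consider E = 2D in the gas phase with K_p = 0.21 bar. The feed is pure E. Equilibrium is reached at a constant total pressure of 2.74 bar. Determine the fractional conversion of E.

X = 0.137

Basis: 1 mol E initially; let X = conversion of E. Extent ξ = X.
At extent ξ: n_E = 1 − X; n_D = 2X.
Summing: n_T = 1 + X.
Mole fractions y_i = n_i/n_T; K_p = p_D^2 / (p_E) with p_i = y_i·P.
Setting this equal to 0.21 bar and taking the physical root (0 < X < 1) gives X = 0.137.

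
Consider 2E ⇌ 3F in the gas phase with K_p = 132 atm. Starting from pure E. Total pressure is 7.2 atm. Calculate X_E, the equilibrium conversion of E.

Take 1 mol E as basis and let X be its fractional conversion, so ξ = 0.5X.
Mole table: n_E = 1 − X; n_F = 1.5X.
Total moles n_T = 1 + 0.5X.
Mole fractions y_i = n_i/n_T; K_p = p_F^3 / (p_E^2) with p_i = y_i·P.
Equating to 132 atm and solving on 0 < X < 1: X = 0.759.

X = 0.759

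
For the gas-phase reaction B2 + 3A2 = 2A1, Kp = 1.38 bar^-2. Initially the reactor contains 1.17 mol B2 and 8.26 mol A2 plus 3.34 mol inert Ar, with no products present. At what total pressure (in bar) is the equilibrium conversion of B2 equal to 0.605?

Let X = conversion of B2 (basis 1.17 mol B2); extent of reaction ξ = 1.17X.
Species balance: n_B2 = 1.17 − 1.17X; n_A2 = 8.26 − 3.51X; n_A1 = 2.34X; n_I = 3.34 (inert).
Total moles n_T = 12.8 − 2.34X.
Kp = p_A1^2 / (p_B2 p_A2^3) with p_i = (n_i/n_T)·P.
At X = 0.605: the mole-fraction product g(X) = Π y_i^ν_i = 2.42. Since Kp = g(X)·P^{-2}, P = (g/Kp)^(1/2) = (2.42/1.38)^(1/2) = 1.32 bar.

P = 1.32 bar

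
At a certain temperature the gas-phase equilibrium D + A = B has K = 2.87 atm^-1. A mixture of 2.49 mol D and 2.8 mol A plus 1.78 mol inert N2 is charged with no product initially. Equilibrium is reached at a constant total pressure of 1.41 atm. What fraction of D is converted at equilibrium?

X = 0.515

Basis: 2.49 mol D initially; let X = conversion of D. Extent ξ = 2.49X.
Mole table: n_D = 2.49 − 2.49X; n_A = 2.8 − 2.49X; n_B = 2.49X; n_I = 1.78 (inert).
Total moles n_T = 7.07 − 2.49X.
y_i = n_i/n_T, p_i = y_i·P. K = p_B / (p_D p_A).
Substituting and setting equal to 2.87 atm^-1 gives a polynomial in X; the root in (0,1) is X = 0.515.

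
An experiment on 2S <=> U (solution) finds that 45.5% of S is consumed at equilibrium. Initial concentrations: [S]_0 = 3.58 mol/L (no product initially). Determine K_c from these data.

K_c = 0.214 L/mol

Let X = conversion of S.
Concentrations: [S] = 3.58 − 3.58X; [U] = 1.79X.
At X = 0.455: [S] = 1.95, [U] = 0.814.
K_c = [U] / ([S]^2) = 0.214 L/mol.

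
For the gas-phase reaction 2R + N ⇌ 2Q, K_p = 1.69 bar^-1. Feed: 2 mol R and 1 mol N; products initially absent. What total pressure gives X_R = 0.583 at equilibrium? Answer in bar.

Basis: 2 mol R initially; let X = conversion of R. Extent ξ = X.
Moles: n_R = 2 − 2X; n_N = 1 − X; n_Q = 2X.
Summing: n_T = 3 − X.
K_p = p_Q^2 / (p_R^2 p_N) with p_i = (n_i/n_T)·P.
At X = 0.583: the mole-fraction product g(X) = Π y_i^ν_i = 11.33. Since K_p = g(X)·P^{-1}, P = (g/K_p)^(1/1) = (11.33/1.69)^(1/1) = 6.7 bar.

P = 6.7 bar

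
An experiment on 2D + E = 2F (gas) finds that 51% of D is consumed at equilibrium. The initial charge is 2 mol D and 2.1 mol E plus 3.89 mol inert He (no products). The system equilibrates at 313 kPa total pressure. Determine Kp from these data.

Basis: 2 mol D initially; let X = conversion of D. Extent ξ = X.
Species balance: n_D = 2 − 2X; n_E = 2.1 − X; n_F = 2X; n_I = 3.89 (inert).
Summing: n_T = 7.99 − X.
At X = 0.51: n_D = 0.98, n_E = 1.59, n_F = 1.02, n_T = 7.48.
p_i = (n_i/n_T)·P. Kp = p_F^2 / (p_D^2 p_E) = 0.0163 kPa^-1.

Kp = 0.0163 kPa^-1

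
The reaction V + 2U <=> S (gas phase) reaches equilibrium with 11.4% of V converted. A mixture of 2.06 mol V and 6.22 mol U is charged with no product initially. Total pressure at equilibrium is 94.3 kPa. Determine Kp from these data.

Kp = 2.67e-05 kPa^-2

Take 2.06 mol V as basis and let X be its fractional conversion, so ξ = 2.06X.
Mole table: n_V = 2.06 − 2.06X; n_U = 6.22 − 4.12X; n_S = 2.06X.
n_T = Σnᵢ = 8.28 − 4.12X.
At X = 0.114: n_V = 1.83, n_U = 5.75, n_S = 0.235, n_T = 7.81.
p_i = (n_i/n_T)·P. Kp = p_S / (p_V p_U^2) = 2.67e-05 kPa^-2.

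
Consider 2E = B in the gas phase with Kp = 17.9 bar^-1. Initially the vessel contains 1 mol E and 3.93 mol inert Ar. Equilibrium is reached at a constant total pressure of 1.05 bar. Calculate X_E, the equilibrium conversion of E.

X = 0.707

Let X = conversion of E (basis 1 mol E); extent of reaction ξ = 0.5X.
At extent ξ: n_E = 1 − X; n_B = 0.5X; n_I = 3.93 (inert).
Total moles n_T = 4.93 − 0.5X.
Mole fractions y_i = n_i/n_T; Kp = p_B / (p_E^2) with p_i = y_i·P.
This yields a degree-2 equation in X; solving on (0,1), X = 0.707.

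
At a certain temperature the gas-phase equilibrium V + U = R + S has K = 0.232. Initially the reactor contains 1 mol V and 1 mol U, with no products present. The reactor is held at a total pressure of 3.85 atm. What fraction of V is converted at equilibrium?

Take 1 mol V as basis and let X be its fractional conversion, so ξ = X.
Species balance: n_V = 1 − X; n_U = 1 − X; n_R = X; n_S = X.
Total moles n_T = 2 (Δν = 0, constant).
With p_i = (n_i/n_T)P, K = p_R p_S / (p_V p_U).
Equating to 0.232 and solving on 0 < X < 1: X = 0.325.

X = 0.325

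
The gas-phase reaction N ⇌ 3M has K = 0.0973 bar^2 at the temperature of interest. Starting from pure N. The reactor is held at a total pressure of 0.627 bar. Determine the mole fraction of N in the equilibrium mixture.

Take 1 mol N as basis and let X be its fractional conversion, so ξ = X.
Moles: n_N = 1 − X; n_M = 3X.
Summing: n_T = 1 + 2X.
With p_i = (n_i/n_T)P, K = p_M^3 / (p_N).
This yields a degree-3 equation in X; solving on (0,1), X = 0.249.
Then n_N = 0.751, n_T = 1.5, so y_N = 0.501.

y_N = 0.501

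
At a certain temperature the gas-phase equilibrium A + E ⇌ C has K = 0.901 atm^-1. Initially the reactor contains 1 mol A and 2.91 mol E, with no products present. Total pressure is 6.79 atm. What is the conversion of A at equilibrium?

Basis: 1 mol A initially; let X = conversion of A. Extent ξ = X.
Mole table: n_A = 1 − X; n_E = 2.91 − X; n_C = X.
Total moles n_T = 3.91 − X.
Mole fractions y_i = n_i/n_T; K = p_C / (p_A p_E) with p_i = y_i·P.
Equating to 0.901 atm^-1 and solving on 0 < X < 1: X = 0.806.

X = 0.806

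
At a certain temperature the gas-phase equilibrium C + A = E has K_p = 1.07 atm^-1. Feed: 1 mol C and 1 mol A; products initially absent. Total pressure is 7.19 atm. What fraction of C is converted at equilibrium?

Let X = conversion of C (basis 1 mol C); extent of reaction ξ = X.
At extent ξ: n_C = 1 − X; n_A = 1 − X; n_E = X.
n_T = Σnᵢ = 2 − X.
With p_i = (n_i/n_T)P, K_p = p_E / (p_C p_A).
This yields a degree-2 equation in X; solving on (0,1), X = 0.661.

X = 0.661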